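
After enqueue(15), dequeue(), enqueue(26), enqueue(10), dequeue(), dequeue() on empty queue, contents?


enqueue(15) -> [15]
dequeue() returns 15 -> []
enqueue(26) -> [26]
enqueue(10) -> [26, 10]
dequeue() returns 26 -> [10]
dequeue() returns 10 -> []
Final queue (front to back): []


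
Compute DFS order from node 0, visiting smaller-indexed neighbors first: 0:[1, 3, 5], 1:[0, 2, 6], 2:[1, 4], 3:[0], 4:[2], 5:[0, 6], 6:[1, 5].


DFS stack-based: start with [0]
Visit order: [0, 1, 2, 4, 6, 5, 3]


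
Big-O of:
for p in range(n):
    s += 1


Per nesting level: O(n) = O(n)
Complexity: O(n)


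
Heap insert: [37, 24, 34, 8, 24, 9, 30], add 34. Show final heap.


Append 34: [37, 24, 34, 8, 24, 9, 30, 34]
Bubble up: swap idx 7(34) with idx 3(8); swap idx 3(34) with idx 1(24)
Result: [37, 34, 34, 24, 24, 9, 30, 8]


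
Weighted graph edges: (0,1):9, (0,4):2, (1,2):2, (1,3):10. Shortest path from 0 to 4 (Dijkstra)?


Dijkstra from 0:
Distances: {0: 0, 1: 9, 2: 11, 3: 19, 4: 2}
Shortest distance to 4 = 2, path = [0, 4]


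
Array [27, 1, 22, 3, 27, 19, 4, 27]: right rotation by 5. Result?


Right rotate by 5: [3, 27, 19, 4, 27, 27, 1, 22]


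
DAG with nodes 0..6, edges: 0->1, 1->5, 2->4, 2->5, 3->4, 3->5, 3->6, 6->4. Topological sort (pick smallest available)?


Kahn's algorithm, process smallest node first
Order: [0, 1, 2, 3, 5, 6, 4]


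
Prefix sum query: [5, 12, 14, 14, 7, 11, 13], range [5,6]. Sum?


Prefix sums: [0, 5, 17, 31, 45, 52, 63, 76]
Sum[5..6] = prefix[7] - prefix[5] = 76 - 52 = 24


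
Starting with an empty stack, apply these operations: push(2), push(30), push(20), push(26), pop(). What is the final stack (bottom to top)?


push(2) -> [2]
push(30) -> [2, 30]
push(20) -> [2, 30, 20]
push(26) -> [2, 30, 20, 26]
pop() returns 26 -> [2, 30, 20]
Final stack (bottom to top): [2, 30, 20]


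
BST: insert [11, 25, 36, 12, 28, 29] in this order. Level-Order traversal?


Root = 11; build tree by BST insertion.
Level-Order traversal: [11, 25, 12, 36, 28, 29]


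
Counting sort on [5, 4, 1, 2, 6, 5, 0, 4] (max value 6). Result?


Count array: [1, 1, 1, 0, 2, 2, 1]
Reconstruct: [0, 1, 2, 4, 4, 5, 5, 6]


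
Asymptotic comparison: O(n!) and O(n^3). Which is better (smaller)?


cubic grows slower than factorial
O(n^3) is asymptotically smaller; O(n!) grows faster


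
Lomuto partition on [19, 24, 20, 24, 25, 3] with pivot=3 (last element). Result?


Elements <= 3 go left of pivot.
Result: [3, 24, 20, 24, 25, 19], pivot at index 0


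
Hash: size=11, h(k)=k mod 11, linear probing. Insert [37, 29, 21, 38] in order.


Insertions: 37->slot 4; 29->slot 7; 21->slot 10; 38->slot 5
Table: [None, None, None, None, 37, 38, None, 29, None, None, 21]


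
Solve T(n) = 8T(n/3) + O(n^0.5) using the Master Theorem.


a=8, b=3, c=0.5. log_3(8)=1.893 > c=0.5. Case 1: O(n^log_b(a)) = O(n^1.893)
Complexity: O(n^1.893)


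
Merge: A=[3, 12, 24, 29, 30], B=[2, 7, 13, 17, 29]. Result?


Compare heads, take smaller each step.
Merged: [2, 3, 7, 12, 13, 17, 24, 29, 29, 30]


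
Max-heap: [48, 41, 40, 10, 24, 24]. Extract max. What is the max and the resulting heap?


Max = 48
Replace root with last, heapify down
Resulting heap: [41, 24, 40, 10, 24]


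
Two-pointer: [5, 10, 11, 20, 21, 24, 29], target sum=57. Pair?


Two pointers: lo=0, hi=6
No pair sums to 57


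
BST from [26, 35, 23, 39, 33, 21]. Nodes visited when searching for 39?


BST root = 26
Search for 39: compare at each node
Path: [26, 35, 39]


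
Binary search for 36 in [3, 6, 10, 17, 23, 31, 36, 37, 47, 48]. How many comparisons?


Search for 36:
[0,9] mid=4 arr[4]=23
[5,9] mid=7 arr[7]=37
[5,6] mid=5 arr[5]=31
[6,6] mid=6 arr[6]=36
Total: 4 comparisons


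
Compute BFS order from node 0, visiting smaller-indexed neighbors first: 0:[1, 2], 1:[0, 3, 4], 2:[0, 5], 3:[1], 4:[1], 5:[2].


BFS queue: start with [0]
Visit order: [0, 1, 2, 3, 4, 5]


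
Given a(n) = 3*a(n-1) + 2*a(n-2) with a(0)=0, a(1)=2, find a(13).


Build bottom-up:
...a(11)=567334, a(12)=2020590, a(13)=3*2020590+2*567334=7196438


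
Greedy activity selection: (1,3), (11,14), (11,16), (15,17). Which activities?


Greedy: pick earliest-ending, then skip overlaps.
Selected (3 activities): [(1, 3), (11, 14), (15, 17)]


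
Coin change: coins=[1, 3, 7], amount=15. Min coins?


dp[0]=0; dp[i]=1+min(dp[i-c] for c in coins)
...dp[10]=2, dp[11]=3, dp[12]=4, dp[13]=3, dp[14]=2, dp[15]=3
Minimum coins for 15 = 3


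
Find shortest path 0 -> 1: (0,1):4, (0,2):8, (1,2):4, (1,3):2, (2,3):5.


Dijkstra from 0:
Distances: {0: 0, 1: 4, 2: 8, 3: 6}
Shortest distance to 1 = 4, path = [0, 1]


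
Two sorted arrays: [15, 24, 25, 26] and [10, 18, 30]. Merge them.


Compare heads, take smaller each step.
Merged: [10, 15, 18, 24, 25, 26, 30]


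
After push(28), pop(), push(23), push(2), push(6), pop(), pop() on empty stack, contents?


push(28) -> [28]
pop() returns 28 -> []
push(23) -> [23]
push(2) -> [23, 2]
push(6) -> [23, 2, 6]
pop() returns 6 -> [23, 2]
pop() returns 2 -> [23]
Final stack (bottom to top): [23]


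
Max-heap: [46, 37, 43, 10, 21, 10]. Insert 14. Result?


Append 14: [46, 37, 43, 10, 21, 10, 14]
Bubble up: no swaps needed
Result: [46, 37, 43, 10, 21, 10, 14]


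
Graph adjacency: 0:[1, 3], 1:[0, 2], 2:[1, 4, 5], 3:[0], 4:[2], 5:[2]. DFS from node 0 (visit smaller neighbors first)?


DFS stack-based: start with [0]
Visit order: [0, 1, 2, 4, 5, 3]


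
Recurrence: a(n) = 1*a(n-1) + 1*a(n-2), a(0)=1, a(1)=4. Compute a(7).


Build bottom-up:
...a(5)=23, a(6)=37, a(7)=1*37+1*23=60


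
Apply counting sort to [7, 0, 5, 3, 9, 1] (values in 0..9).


Count array: [1, 1, 0, 1, 0, 1, 0, 1, 0, 1]
Reconstruct: [0, 1, 3, 5, 7, 9]


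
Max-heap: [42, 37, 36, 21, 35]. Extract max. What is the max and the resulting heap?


Max = 42
Replace root with last, heapify down
Resulting heap: [37, 35, 36, 21]


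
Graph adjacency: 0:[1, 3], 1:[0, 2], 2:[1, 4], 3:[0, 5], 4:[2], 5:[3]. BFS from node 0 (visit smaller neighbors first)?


BFS queue: start with [0]
Visit order: [0, 1, 3, 2, 5, 4]


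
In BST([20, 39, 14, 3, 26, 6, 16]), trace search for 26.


BST root = 20
Search for 26: compare at each node
Path: [20, 39, 26]


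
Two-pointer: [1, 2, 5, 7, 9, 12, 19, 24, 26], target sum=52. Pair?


Two pointers: lo=0, hi=8
No pair sums to 52


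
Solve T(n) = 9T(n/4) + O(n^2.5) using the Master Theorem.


a=9, b=4, c=2.5. log_4(9)=1.585 < c=2.5. Case 3: O(n^c) = O(n^2.500)
Complexity: O(n^2.500)


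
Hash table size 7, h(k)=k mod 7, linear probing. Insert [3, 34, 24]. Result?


Insertions: 3->slot 3; 34->slot 6; 24->slot 4
Table: [None, None, None, 3, 24, None, 34]


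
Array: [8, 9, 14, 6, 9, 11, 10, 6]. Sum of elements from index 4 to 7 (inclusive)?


Prefix sums: [0, 8, 17, 31, 37, 46, 57, 67, 73]
Sum[4..7] = prefix[8] - prefix[4] = 73 - 37 = 36


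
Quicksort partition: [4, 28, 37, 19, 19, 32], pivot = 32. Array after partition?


Elements <= 32 go left of pivot.
Result: [4, 28, 19, 19, 32, 37], pivot at index 4


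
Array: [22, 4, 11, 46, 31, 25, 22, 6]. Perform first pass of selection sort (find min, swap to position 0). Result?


After one pass: [4, 22, 11, 46, 31, 25, 22, 6]


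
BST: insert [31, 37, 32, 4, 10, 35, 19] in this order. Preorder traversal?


Root = 31; build tree by BST insertion.
Preorder traversal: [31, 4, 10, 19, 37, 32, 35]


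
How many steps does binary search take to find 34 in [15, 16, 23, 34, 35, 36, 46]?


Search for 34:
[0,6] mid=3 arr[3]=34
Total: 1 comparisons


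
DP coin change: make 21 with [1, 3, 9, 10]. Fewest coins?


dp[0]=0; dp[i]=1+min(dp[i-c] for c in coins)
...dp[16]=3, dp[17]=4, dp[18]=2, dp[19]=2, dp[20]=2, dp[21]=3
Minimum coins for 21 = 3


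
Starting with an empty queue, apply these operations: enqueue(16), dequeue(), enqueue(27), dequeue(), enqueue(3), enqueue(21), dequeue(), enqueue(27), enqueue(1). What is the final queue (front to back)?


enqueue(16) -> [16]
dequeue() returns 16 -> []
enqueue(27) -> [27]
dequeue() returns 27 -> []
enqueue(3) -> [3]
enqueue(21) -> [3, 21]
dequeue() returns 3 -> [21]
enqueue(27) -> [21, 27]
enqueue(1) -> [21, 27, 1]
Final queue (front to back): [21, 27, 1]


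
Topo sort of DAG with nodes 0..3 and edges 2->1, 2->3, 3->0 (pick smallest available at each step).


Kahn's algorithm, process smallest node first
Order: [2, 1, 3, 0]


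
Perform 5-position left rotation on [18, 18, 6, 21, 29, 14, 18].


Left rotate by 5: [14, 18, 18, 18, 6, 21, 29]


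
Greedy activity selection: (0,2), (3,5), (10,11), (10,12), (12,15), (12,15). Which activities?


Greedy: pick earliest-ending, then skip overlaps.
Selected (4 activities): [(0, 2), (3, 5), (10, 11), (12, 15)]


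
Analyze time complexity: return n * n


Analysis: constant-time operation, no loop
Complexity: O(1)


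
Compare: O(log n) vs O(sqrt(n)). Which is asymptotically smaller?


logarithmic grows slower than sublinear
O(log n) is asymptotically smaller; O(sqrt(n)) grows faster


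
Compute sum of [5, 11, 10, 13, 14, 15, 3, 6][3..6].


Prefix sums: [0, 5, 16, 26, 39, 53, 68, 71, 77]
Sum[3..6] = prefix[7] - prefix[3] = 71 - 26 = 45


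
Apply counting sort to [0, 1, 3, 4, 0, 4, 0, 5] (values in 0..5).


Count array: [3, 1, 0, 1, 2, 1]
Reconstruct: [0, 0, 0, 1, 3, 4, 4, 5]


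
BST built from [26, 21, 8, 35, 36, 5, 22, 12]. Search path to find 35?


BST root = 26
Search for 35: compare at each node
Path: [26, 35]


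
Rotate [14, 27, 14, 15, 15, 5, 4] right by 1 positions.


Right rotate by 1: [4, 14, 27, 14, 15, 15, 5]


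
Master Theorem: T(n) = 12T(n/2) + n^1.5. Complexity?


a=12, b=2, c=1.5. log_2(12)=3.585 > c=1.5. Case 1: O(n^log_b(a)) = O(n^3.585)
Complexity: O(n^3.585)


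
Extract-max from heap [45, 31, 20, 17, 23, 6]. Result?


Max = 45
Replace root with last, heapify down
Resulting heap: [31, 23, 20, 17, 6]


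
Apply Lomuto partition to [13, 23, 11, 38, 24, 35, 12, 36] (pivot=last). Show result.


Elements <= 36 go left of pivot.
Result: [13, 23, 11, 24, 35, 12, 36, 38], pivot at index 6


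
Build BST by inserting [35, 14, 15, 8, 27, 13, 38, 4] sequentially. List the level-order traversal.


Root = 35; build tree by BST insertion.
Level-Order traversal: [35, 14, 38, 8, 15, 4, 13, 27]


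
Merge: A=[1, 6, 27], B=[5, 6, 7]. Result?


Compare heads, take smaller each step.
Merged: [1, 5, 6, 6, 7, 27]


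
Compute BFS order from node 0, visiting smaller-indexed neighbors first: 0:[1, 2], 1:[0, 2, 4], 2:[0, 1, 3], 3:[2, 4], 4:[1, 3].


BFS queue: start with [0]
Visit order: [0, 1, 2, 4, 3]


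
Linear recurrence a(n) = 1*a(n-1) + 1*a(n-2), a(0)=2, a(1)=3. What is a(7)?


Build bottom-up:
...a(5)=21, a(6)=34, a(7)=1*34+1*21=55


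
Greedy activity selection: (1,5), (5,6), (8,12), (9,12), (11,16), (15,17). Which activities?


Greedy: pick earliest-ending, then skip overlaps.
Selected (4 activities): [(1, 5), (5, 6), (8, 12), (15, 17)]


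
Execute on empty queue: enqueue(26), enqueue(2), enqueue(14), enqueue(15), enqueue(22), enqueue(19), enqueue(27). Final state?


enqueue(26) -> [26]
enqueue(2) -> [26, 2]
enqueue(14) -> [26, 2, 14]
enqueue(15) -> [26, 2, 14, 15]
enqueue(22) -> [26, 2, 14, 15, 22]
enqueue(19) -> [26, 2, 14, 15, 22, 19]
enqueue(27) -> [26, 2, 14, 15, 22, 19, 27]
Final queue (front to back): [26, 2, 14, 15, 22, 19, 27]


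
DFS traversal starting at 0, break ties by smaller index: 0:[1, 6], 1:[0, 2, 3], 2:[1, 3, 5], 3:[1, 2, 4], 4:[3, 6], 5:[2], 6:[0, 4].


DFS stack-based: start with [0]
Visit order: [0, 1, 2, 3, 4, 6, 5]


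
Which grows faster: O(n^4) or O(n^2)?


quadratic grows slower than quartic
O(n^2) is asymptotically smaller; O(n^4) grows faster


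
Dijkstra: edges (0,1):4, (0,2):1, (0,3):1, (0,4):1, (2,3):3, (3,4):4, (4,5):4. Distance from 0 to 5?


Dijkstra from 0:
Distances: {0: 0, 1: 4, 2: 1, 3: 1, 4: 1, 5: 5}
Shortest distance to 5 = 5, path = [0, 4, 5]


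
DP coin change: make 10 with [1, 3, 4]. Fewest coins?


dp[0]=0; dp[i]=1+min(dp[i-c] for c in coins)
...dp[5]=2, dp[6]=2, dp[7]=2, dp[8]=2, dp[9]=3, dp[10]=3
Minimum coins for 10 = 3


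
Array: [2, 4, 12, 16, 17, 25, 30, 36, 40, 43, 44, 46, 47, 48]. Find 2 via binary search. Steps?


Search for 2:
[0,13] mid=6 arr[6]=30
[0,5] mid=2 arr[2]=12
[0,1] mid=0 arr[0]=2
Total: 3 comparisons


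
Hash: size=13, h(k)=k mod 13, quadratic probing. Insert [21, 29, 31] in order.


Insertions: 21->slot 8; 29->slot 3; 31->slot 5
Table: [None, None, None, 29, None, 31, None, None, 21, None, None, None, None]


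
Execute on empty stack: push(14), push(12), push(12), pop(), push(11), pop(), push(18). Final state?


push(14) -> [14]
push(12) -> [14, 12]
push(12) -> [14, 12, 12]
pop() returns 12 -> [14, 12]
push(11) -> [14, 12, 11]
pop() returns 11 -> [14, 12]
push(18) -> [14, 12, 18]
Final stack (bottom to top): [14, 12, 18]


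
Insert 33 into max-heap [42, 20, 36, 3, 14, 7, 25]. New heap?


Append 33: [42, 20, 36, 3, 14, 7, 25, 33]
Bubble up: swap idx 7(33) with idx 3(3); swap idx 3(33) with idx 1(20)
Result: [42, 33, 36, 20, 14, 7, 25, 3]


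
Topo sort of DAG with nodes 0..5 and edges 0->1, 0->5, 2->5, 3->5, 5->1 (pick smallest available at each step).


Kahn's algorithm, process smallest node first
Order: [0, 2, 3, 4, 5, 1]


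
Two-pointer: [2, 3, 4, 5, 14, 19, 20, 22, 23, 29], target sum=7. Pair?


Two pointers: lo=0, hi=9
Found pair: (2, 5) summing to 7


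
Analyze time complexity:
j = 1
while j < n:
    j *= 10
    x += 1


Per nesting level: O(log n) = O(log n)
Complexity: O(log n)


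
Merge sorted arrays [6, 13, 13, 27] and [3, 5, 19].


Compare heads, take smaller each step.
Merged: [3, 5, 6, 13, 13, 19, 27]


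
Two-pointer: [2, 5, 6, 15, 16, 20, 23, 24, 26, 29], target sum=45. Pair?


Two pointers: lo=0, hi=9
Found pair: (16, 29) summing to 45


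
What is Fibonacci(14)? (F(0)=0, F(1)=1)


F(n)=F(n-1)+F(n-2)
...F(12)=144, F(13)=233, F(14)=377


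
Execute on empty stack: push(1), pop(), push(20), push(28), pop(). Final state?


push(1) -> [1]
pop() returns 1 -> []
push(20) -> [20]
push(28) -> [20, 28]
pop() returns 28 -> [20]
Final stack (bottom to top): [20]


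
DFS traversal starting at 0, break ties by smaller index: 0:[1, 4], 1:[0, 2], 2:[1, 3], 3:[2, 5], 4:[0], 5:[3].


DFS stack-based: start with [0]
Visit order: [0, 1, 2, 3, 5, 4]


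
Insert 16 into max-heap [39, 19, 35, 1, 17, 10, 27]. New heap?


Append 16: [39, 19, 35, 1, 17, 10, 27, 16]
Bubble up: swap idx 7(16) with idx 3(1)
Result: [39, 19, 35, 16, 17, 10, 27, 1]


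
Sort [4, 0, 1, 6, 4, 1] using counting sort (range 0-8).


Count array: [1, 2, 0, 0, 2, 0, 1, 0, 0]
Reconstruct: [0, 1, 1, 4, 4, 6]


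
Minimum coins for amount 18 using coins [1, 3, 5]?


dp[0]=0; dp[i]=1+min(dp[i-c] for c in coins)
...dp[13]=3, dp[14]=4, dp[15]=3, dp[16]=4, dp[17]=5, dp[18]=4
Minimum coins for 18 = 4


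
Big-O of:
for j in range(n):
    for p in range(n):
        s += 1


Per nesting level: O(n) * O(n) = O(n^2)
Complexity: O(n^2)


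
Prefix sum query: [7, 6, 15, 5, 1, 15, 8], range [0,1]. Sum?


Prefix sums: [0, 7, 13, 28, 33, 34, 49, 57]
Sum[0..1] = prefix[2] - prefix[0] = 13 - 0 = 13


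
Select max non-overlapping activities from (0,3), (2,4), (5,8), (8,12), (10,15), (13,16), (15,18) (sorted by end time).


Greedy: pick earliest-ending, then skip overlaps.
Selected (4 activities): [(0, 3), (5, 8), (8, 12), (13, 16)]


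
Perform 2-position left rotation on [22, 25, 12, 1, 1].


Left rotate by 2: [12, 1, 1, 22, 25]


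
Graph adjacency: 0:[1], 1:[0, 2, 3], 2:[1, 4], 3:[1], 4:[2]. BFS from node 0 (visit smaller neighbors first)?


BFS queue: start with [0]
Visit order: [0, 1, 2, 3, 4]


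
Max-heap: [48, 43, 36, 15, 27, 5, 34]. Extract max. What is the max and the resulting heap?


Max = 48
Replace root with last, heapify down
Resulting heap: [43, 34, 36, 15, 27, 5]


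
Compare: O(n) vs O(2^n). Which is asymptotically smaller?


linear grows slower than exponential
O(n) is asymptotically smaller; O(2^n) grows faster


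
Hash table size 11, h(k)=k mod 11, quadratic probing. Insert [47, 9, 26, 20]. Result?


Insertions: 47->slot 3; 9->slot 9; 26->slot 4; 20->slot 10
Table: [None, None, None, 47, 26, None, None, None, None, 9, 20]


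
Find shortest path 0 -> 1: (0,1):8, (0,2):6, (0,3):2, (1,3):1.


Dijkstra from 0:
Distances: {0: 0, 1: 3, 2: 6, 3: 2}
Shortest distance to 1 = 3, path = [0, 3, 1]


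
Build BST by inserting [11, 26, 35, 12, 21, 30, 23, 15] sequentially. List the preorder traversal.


Root = 11; build tree by BST insertion.
Preorder traversal: [11, 26, 12, 21, 15, 23, 35, 30]


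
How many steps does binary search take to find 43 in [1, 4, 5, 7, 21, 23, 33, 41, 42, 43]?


Search for 43:
[0,9] mid=4 arr[4]=21
[5,9] mid=7 arr[7]=41
[8,9] mid=8 arr[8]=42
[9,9] mid=9 arr[9]=43
Total: 4 comparisons


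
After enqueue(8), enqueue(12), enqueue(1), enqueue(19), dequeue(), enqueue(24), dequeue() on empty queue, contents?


enqueue(8) -> [8]
enqueue(12) -> [8, 12]
enqueue(1) -> [8, 12, 1]
enqueue(19) -> [8, 12, 1, 19]
dequeue() returns 8 -> [12, 1, 19]
enqueue(24) -> [12, 1, 19, 24]
dequeue() returns 12 -> [1, 19, 24]
Final queue (front to back): [1, 19, 24]


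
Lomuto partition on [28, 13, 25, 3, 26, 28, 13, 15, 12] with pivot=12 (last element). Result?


Elements <= 12 go left of pivot.
Result: [3, 12, 25, 28, 26, 28, 13, 15, 13], pivot at index 1


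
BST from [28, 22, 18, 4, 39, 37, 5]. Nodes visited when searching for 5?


BST root = 28
Search for 5: compare at each node
Path: [28, 22, 18, 4, 5]


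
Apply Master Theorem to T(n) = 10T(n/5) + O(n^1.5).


a=10, b=5, c=1.5. log_5(10)=1.431 < c=1.5. Case 3: O(n^c) = O(n^1.500)
Complexity: O(n^1.500)


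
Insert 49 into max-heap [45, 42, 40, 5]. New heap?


Append 49: [45, 42, 40, 5, 49]
Bubble up: swap idx 4(49) with idx 1(42); swap idx 1(49) with idx 0(45)
Result: [49, 45, 40, 5, 42]


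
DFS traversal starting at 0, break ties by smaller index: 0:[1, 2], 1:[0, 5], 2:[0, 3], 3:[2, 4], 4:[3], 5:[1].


DFS stack-based: start with [0]
Visit order: [0, 1, 5, 2, 3, 4]


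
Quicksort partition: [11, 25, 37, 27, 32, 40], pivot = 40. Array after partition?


Elements <= 40 go left of pivot.
Result: [11, 25, 37, 27, 32, 40], pivot at index 5


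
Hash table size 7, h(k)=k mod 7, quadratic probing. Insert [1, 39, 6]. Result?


Insertions: 1->slot 1; 39->slot 4; 6->slot 6
Table: [None, 1, None, None, 39, None, 6]


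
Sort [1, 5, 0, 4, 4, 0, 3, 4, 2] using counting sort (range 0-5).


Count array: [2, 1, 1, 1, 3, 1]
Reconstruct: [0, 0, 1, 2, 3, 4, 4, 4, 5]


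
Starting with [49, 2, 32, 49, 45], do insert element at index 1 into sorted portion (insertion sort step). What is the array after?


After one pass: [2, 49, 32, 49, 45]


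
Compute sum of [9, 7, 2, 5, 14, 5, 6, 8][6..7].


Prefix sums: [0, 9, 16, 18, 23, 37, 42, 48, 56]
Sum[6..7] = prefix[8] - prefix[6] = 56 - 42 = 14


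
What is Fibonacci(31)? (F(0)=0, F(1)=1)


F(n)=F(n-1)+F(n-2)
...F(29)=514229, F(30)=832040, F(31)=1346269


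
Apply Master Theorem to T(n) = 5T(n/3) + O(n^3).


a=5, b=3, c=3. log_3(5)=1.465 < c=3. Case 3: O(n^c) = O(n^3)
Complexity: O(n^3)


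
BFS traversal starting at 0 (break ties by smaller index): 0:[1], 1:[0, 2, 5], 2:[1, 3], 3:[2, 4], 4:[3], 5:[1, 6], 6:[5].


BFS queue: start with [0]
Visit order: [0, 1, 2, 5, 3, 6, 4]


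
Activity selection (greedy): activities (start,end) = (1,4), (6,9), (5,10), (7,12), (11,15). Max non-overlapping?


Greedy: pick earliest-ending, then skip overlaps.
Selected (3 activities): [(1, 4), (6, 9), (11, 15)]


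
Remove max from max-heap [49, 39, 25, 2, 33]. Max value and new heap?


Max = 49
Replace root with last, heapify down
Resulting heap: [39, 33, 25, 2]


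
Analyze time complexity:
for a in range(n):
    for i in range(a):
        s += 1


Per nesting level: O(n) * O(n) [triangular over a] = O(n^2)
Complexity: O(n^2)


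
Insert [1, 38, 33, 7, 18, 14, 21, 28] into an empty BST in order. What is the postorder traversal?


Root = 1; build tree by BST insertion.
Postorder traversal: [14, 28, 21, 18, 7, 33, 38, 1]


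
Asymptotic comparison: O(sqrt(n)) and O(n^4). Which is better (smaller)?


sublinear grows slower than quartic
O(sqrt(n)) is asymptotically smaller; O(n^4) grows faster


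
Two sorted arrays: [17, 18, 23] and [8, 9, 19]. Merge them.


Compare heads, take smaller each step.
Merged: [8, 9, 17, 18, 19, 23]


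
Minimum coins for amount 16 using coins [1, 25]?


dp[0]=0; dp[i]=1+min(dp[i-c] for c in coins)
...dp[11]=11, dp[12]=12, dp[13]=13, dp[14]=14, dp[15]=15, dp[16]=16
Minimum coins for 16 = 16


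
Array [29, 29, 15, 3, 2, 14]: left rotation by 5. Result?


Left rotate by 5: [14, 29, 29, 15, 3, 2]


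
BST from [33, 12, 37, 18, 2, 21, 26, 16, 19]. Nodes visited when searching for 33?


BST root = 33
Search for 33: compare at each node
Path: [33]


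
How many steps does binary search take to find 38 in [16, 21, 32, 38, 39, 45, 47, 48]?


Search for 38:
[0,7] mid=3 arr[3]=38
Total: 1 comparisons


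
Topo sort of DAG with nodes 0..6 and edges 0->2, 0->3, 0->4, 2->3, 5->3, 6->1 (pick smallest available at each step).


Kahn's algorithm, process smallest node first
Order: [0, 2, 4, 5, 3, 6, 1]


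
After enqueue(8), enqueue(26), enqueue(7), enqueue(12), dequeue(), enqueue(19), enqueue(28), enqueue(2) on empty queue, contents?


enqueue(8) -> [8]
enqueue(26) -> [8, 26]
enqueue(7) -> [8, 26, 7]
enqueue(12) -> [8, 26, 7, 12]
dequeue() returns 8 -> [26, 7, 12]
enqueue(19) -> [26, 7, 12, 19]
enqueue(28) -> [26, 7, 12, 19, 28]
enqueue(2) -> [26, 7, 12, 19, 28, 2]
Final queue (front to back): [26, 7, 12, 19, 28, 2]


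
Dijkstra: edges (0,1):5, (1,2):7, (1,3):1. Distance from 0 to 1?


Dijkstra from 0:
Distances: {0: 0, 1: 5, 2: 12, 3: 6}
Shortest distance to 1 = 5, path = [0, 1]


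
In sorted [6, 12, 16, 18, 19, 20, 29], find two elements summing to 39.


Two pointers: lo=0, hi=6
Found pair: (19, 20) summing to 39


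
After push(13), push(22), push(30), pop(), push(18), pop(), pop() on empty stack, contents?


push(13) -> [13]
push(22) -> [13, 22]
push(30) -> [13, 22, 30]
pop() returns 30 -> [13, 22]
push(18) -> [13, 22, 18]
pop() returns 18 -> [13, 22]
pop() returns 22 -> [13]
Final stack (bottom to top): [13]


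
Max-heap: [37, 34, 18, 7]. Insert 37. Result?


Append 37: [37, 34, 18, 7, 37]
Bubble up: swap idx 4(37) with idx 1(34)
Result: [37, 37, 18, 7, 34]


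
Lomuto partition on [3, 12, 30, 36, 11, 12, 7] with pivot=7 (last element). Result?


Elements <= 7 go left of pivot.
Result: [3, 7, 30, 36, 11, 12, 12], pivot at index 1


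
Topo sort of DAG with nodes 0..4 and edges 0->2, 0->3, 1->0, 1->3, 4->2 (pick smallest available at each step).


Kahn's algorithm, process smallest node first
Order: [1, 0, 3, 4, 2]


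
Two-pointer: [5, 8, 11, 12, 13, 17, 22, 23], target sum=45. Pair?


Two pointers: lo=0, hi=7
Found pair: (22, 23) summing to 45


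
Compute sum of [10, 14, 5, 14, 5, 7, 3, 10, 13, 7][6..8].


Prefix sums: [0, 10, 24, 29, 43, 48, 55, 58, 68, 81, 88]
Sum[6..8] = prefix[9] - prefix[6] = 81 - 55 = 26


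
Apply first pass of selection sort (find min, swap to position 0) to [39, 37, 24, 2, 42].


After one pass: [2, 37, 24, 39, 42]


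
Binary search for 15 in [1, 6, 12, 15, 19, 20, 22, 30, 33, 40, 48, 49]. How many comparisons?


Search for 15:
[0,11] mid=5 arr[5]=20
[0,4] mid=2 arr[2]=12
[3,4] mid=3 arr[3]=15
Total: 3 comparisons


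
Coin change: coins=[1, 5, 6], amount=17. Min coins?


dp[0]=0; dp[i]=1+min(dp[i-c] for c in coins)
...dp[12]=2, dp[13]=3, dp[14]=4, dp[15]=3, dp[16]=3, dp[17]=3
Minimum coins for 17 = 3


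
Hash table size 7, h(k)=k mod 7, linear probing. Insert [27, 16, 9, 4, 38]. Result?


Insertions: 27->slot 6; 16->slot 2; 9->slot 3; 4->slot 4; 38->slot 5
Table: [None, None, 16, 9, 4, 38, 27]


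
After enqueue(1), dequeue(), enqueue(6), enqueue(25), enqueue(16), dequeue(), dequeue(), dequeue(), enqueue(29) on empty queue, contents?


enqueue(1) -> [1]
dequeue() returns 1 -> []
enqueue(6) -> [6]
enqueue(25) -> [6, 25]
enqueue(16) -> [6, 25, 16]
dequeue() returns 6 -> [25, 16]
dequeue() returns 25 -> [16]
dequeue() returns 16 -> []
enqueue(29) -> [29]
Final queue (front to back): [29]


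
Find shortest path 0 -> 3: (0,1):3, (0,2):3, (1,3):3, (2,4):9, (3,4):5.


Dijkstra from 0:
Distances: {0: 0, 1: 3, 2: 3, 3: 6, 4: 11}
Shortest distance to 3 = 6, path = [0, 1, 3]


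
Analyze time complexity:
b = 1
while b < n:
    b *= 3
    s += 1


Per nesting level: O(log n) = O(log n)
Complexity: O(log n)


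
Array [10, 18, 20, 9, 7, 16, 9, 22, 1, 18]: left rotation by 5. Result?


Left rotate by 5: [16, 9, 22, 1, 18, 10, 18, 20, 9, 7]


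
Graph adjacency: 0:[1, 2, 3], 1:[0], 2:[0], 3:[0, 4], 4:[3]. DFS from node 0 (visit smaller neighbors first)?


DFS stack-based: start with [0]
Visit order: [0, 1, 2, 3, 4]


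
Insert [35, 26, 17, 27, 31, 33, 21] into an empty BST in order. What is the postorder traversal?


Root = 35; build tree by BST insertion.
Postorder traversal: [21, 17, 33, 31, 27, 26, 35]


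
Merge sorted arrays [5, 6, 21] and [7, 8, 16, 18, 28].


Compare heads, take smaller each step.
Merged: [5, 6, 7, 8, 16, 18, 21, 28]


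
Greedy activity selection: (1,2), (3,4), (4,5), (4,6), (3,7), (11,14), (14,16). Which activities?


Greedy: pick earliest-ending, then skip overlaps.
Selected (5 activities): [(1, 2), (3, 4), (4, 5), (11, 14), (14, 16)]


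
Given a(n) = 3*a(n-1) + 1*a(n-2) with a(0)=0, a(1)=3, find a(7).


Build bottom-up:
...a(5)=327, a(6)=1080, a(7)=3*1080+1*327=3567


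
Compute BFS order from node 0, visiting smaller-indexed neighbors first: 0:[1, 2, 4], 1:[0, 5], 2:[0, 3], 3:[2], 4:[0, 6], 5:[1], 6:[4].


BFS queue: start with [0]
Visit order: [0, 1, 2, 4, 5, 3, 6]


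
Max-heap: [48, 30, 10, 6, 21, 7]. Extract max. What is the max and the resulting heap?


Max = 48
Replace root with last, heapify down
Resulting heap: [30, 21, 10, 6, 7]


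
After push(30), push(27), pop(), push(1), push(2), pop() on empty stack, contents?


push(30) -> [30]
push(27) -> [30, 27]
pop() returns 27 -> [30]
push(1) -> [30, 1]
push(2) -> [30, 1, 2]
pop() returns 2 -> [30, 1]
Final stack (bottom to top): [30, 1]


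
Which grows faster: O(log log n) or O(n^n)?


double-logarithmic grows slower than n^n
O(log log n) is asymptotically smaller; O(n^n) grows faster


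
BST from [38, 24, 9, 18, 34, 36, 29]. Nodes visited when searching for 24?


BST root = 38
Search for 24: compare at each node
Path: [38, 24]


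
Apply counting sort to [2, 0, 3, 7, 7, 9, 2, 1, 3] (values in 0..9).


Count array: [1, 1, 2, 2, 0, 0, 0, 2, 0, 1]
Reconstruct: [0, 1, 2, 2, 3, 3, 7, 7, 9]


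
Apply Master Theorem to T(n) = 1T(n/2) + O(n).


a=1, b=2, c=1. log_2(1)=0 < c=1. Case 3: O(n^c) = O(n)
Complexity: O(n)


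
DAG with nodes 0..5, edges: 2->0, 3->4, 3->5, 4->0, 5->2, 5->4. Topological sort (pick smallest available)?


Kahn's algorithm, process smallest node first
Order: [1, 3, 5, 2, 4, 0]


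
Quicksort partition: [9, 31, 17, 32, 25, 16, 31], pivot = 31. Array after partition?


Elements <= 31 go left of pivot.
Result: [9, 31, 17, 25, 16, 31, 32], pivot at index 5


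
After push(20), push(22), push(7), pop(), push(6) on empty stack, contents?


push(20) -> [20]
push(22) -> [20, 22]
push(7) -> [20, 22, 7]
pop() returns 7 -> [20, 22]
push(6) -> [20, 22, 6]
Final stack (bottom to top): [20, 22, 6]


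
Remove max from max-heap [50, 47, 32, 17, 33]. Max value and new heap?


Max = 50
Replace root with last, heapify down
Resulting heap: [47, 33, 32, 17]


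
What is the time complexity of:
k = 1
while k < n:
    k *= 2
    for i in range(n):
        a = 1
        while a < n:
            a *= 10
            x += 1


Per nesting level: O(log n) * O(n) * O(log n) = O(n (log n)^2)
Complexity: O(n (log n)^2)


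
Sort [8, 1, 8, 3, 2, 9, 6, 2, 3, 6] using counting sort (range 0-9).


Count array: [0, 1, 2, 2, 0, 0, 2, 0, 2, 1]
Reconstruct: [1, 2, 2, 3, 3, 6, 6, 8, 8, 9]


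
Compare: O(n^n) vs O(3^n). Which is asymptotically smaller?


exponential (base 3) grows slower than n^n
O(3^n) is asymptotically smaller; O(n^n) grows faster


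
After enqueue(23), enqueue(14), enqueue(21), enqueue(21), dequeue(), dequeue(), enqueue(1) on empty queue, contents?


enqueue(23) -> [23]
enqueue(14) -> [23, 14]
enqueue(21) -> [23, 14, 21]
enqueue(21) -> [23, 14, 21, 21]
dequeue() returns 23 -> [14, 21, 21]
dequeue() returns 14 -> [21, 21]
enqueue(1) -> [21, 21, 1]
Final queue (front to back): [21, 21, 1]


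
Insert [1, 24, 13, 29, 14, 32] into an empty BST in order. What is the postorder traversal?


Root = 1; build tree by BST insertion.
Postorder traversal: [14, 13, 32, 29, 24, 1]


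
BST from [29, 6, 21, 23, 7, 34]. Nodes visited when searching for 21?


BST root = 29
Search for 21: compare at each node
Path: [29, 6, 21]


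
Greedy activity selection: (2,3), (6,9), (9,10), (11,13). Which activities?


Greedy: pick earliest-ending, then skip overlaps.
Selected (4 activities): [(2, 3), (6, 9), (9, 10), (11, 13)]


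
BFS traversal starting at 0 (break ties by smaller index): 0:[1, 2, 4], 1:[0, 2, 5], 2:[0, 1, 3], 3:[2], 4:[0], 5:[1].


BFS queue: start with [0]
Visit order: [0, 1, 2, 4, 5, 3]


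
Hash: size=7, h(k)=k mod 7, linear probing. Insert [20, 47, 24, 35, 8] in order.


Insertions: 20->slot 6; 47->slot 5; 24->slot 3; 35->slot 0; 8->slot 1
Table: [35, 8, None, 24, None, 47, 20]


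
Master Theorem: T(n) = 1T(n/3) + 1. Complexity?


a=1, b=3, c=0. log_3(1)=0 = c=0. Case 2: O(n^c log n) = O(log n)
Complexity: O(log n)


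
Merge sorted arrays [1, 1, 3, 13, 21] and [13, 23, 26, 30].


Compare heads, take smaller each step.
Merged: [1, 1, 3, 13, 13, 21, 23, 26, 30]


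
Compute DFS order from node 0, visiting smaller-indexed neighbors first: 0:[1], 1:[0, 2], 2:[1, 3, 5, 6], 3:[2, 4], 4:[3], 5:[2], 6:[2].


DFS stack-based: start with [0]
Visit order: [0, 1, 2, 3, 4, 5, 6]


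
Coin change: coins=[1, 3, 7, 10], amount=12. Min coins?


dp[0]=0; dp[i]=1+min(dp[i-c] for c in coins)
...dp[7]=1, dp[8]=2, dp[9]=3, dp[10]=1, dp[11]=2, dp[12]=3
Minimum coins for 12 = 3


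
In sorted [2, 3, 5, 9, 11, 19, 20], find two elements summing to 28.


Two pointers: lo=0, hi=6
Found pair: (9, 19) summing to 28


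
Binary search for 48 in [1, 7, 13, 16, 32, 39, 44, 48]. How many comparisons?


Search for 48:
[0,7] mid=3 arr[3]=16
[4,7] mid=5 arr[5]=39
[6,7] mid=6 arr[6]=44
[7,7] mid=7 arr[7]=48
Total: 4 comparisons


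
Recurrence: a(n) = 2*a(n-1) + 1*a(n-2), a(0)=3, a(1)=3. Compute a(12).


Build bottom-up:
...a(10)=10089, a(11)=24357, a(12)=2*24357+1*10089=58803


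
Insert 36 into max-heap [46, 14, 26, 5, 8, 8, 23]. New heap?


Append 36: [46, 14, 26, 5, 8, 8, 23, 36]
Bubble up: swap idx 7(36) with idx 3(5); swap idx 3(36) with idx 1(14)
Result: [46, 36, 26, 14, 8, 8, 23, 5]


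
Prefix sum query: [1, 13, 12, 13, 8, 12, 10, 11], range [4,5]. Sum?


Prefix sums: [0, 1, 14, 26, 39, 47, 59, 69, 80]
Sum[4..5] = prefix[6] - prefix[4] = 59 - 39 = 20


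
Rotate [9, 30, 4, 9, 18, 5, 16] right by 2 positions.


Right rotate by 2: [5, 16, 9, 30, 4, 9, 18]


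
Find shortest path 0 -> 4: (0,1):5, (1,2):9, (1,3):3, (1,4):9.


Dijkstra from 0:
Distances: {0: 0, 1: 5, 2: 14, 3: 8, 4: 14}
Shortest distance to 4 = 14, path = [0, 1, 4]


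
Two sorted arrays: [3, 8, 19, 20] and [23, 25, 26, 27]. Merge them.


Compare heads, take smaller each step.
Merged: [3, 8, 19, 20, 23, 25, 26, 27]


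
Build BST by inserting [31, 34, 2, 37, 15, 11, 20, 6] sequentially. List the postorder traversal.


Root = 31; build tree by BST insertion.
Postorder traversal: [6, 11, 20, 15, 2, 37, 34, 31]


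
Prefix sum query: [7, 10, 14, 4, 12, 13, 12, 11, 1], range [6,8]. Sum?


Prefix sums: [0, 7, 17, 31, 35, 47, 60, 72, 83, 84]
Sum[6..8] = prefix[9] - prefix[6] = 84 - 60 = 24


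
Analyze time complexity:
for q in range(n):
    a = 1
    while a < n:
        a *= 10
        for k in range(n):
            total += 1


Per nesting level: O(n) * O(log n) * O(n) = O(n^2 log n)
Complexity: O(n^2 log n)


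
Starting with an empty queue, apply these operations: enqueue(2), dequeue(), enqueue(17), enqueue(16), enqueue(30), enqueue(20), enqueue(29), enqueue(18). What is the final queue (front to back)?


enqueue(2) -> [2]
dequeue() returns 2 -> []
enqueue(17) -> [17]
enqueue(16) -> [17, 16]
enqueue(30) -> [17, 16, 30]
enqueue(20) -> [17, 16, 30, 20]
enqueue(29) -> [17, 16, 30, 20, 29]
enqueue(18) -> [17, 16, 30, 20, 29, 18]
Final queue (front to back): [17, 16, 30, 20, 29, 18]


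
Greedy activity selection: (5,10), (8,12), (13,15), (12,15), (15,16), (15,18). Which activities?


Greedy: pick earliest-ending, then skip overlaps.
Selected (3 activities): [(5, 10), (13, 15), (15, 16)]


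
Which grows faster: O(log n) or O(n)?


logarithmic grows slower than linear
O(log n) is asymptotically smaller; O(n) grows faster


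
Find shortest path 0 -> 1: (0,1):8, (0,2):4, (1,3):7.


Dijkstra from 0:
Distances: {0: 0, 1: 8, 2: 4, 3: 15}
Shortest distance to 1 = 8, path = [0, 1]


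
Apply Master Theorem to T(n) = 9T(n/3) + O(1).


a=9, b=3, c=0. log_3(9)=2 > c=0. Case 1: O(n^log_b(a)) = O(n^2)
Complexity: O(n^2)


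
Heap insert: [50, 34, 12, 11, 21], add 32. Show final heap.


Append 32: [50, 34, 12, 11, 21, 32]
Bubble up: swap idx 5(32) with idx 2(12)
Result: [50, 34, 32, 11, 21, 12]


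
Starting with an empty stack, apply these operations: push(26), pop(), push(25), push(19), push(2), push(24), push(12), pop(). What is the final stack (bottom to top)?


push(26) -> [26]
pop() returns 26 -> []
push(25) -> [25]
push(19) -> [25, 19]
push(2) -> [25, 19, 2]
push(24) -> [25, 19, 2, 24]
push(12) -> [25, 19, 2, 24, 12]
pop() returns 12 -> [25, 19, 2, 24]
Final stack (bottom to top): [25, 19, 2, 24]


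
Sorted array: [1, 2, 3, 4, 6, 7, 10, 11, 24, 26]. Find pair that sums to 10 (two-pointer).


Two pointers: lo=0, hi=9
Found pair: (3, 7) summing to 10


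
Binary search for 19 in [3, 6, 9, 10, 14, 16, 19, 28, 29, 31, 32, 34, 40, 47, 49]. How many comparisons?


Search for 19:
[0,14] mid=7 arr[7]=28
[0,6] mid=3 arr[3]=10
[4,6] mid=5 arr[5]=16
[6,6] mid=6 arr[6]=19
Total: 4 comparisons


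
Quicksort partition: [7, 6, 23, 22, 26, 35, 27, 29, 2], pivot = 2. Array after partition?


Elements <= 2 go left of pivot.
Result: [2, 6, 23, 22, 26, 35, 27, 29, 7], pivot at index 0


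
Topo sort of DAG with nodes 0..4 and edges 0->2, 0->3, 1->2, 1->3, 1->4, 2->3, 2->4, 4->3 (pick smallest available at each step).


Kahn's algorithm, process smallest node first
Order: [0, 1, 2, 4, 3]


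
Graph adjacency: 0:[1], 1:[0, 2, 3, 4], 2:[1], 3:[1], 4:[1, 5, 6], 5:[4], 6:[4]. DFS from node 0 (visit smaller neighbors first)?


DFS stack-based: start with [0]
Visit order: [0, 1, 2, 3, 4, 5, 6]


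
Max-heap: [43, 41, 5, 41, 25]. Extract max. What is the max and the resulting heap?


Max = 43
Replace root with last, heapify down
Resulting heap: [41, 41, 5, 25]


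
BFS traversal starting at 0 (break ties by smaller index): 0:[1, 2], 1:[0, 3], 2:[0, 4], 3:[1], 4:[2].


BFS queue: start with [0]
Visit order: [0, 1, 2, 3, 4]


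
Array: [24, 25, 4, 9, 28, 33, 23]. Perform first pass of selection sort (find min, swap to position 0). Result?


After one pass: [4, 25, 24, 9, 28, 33, 23]


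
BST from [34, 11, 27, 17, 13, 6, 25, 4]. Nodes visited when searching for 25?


BST root = 34
Search for 25: compare at each node
Path: [34, 11, 27, 17, 25]


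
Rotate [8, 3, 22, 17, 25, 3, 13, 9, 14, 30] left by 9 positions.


Left rotate by 9: [30, 8, 3, 22, 17, 25, 3, 13, 9, 14]


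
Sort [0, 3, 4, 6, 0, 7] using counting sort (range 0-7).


Count array: [2, 0, 0, 1, 1, 0, 1, 1]
Reconstruct: [0, 0, 3, 4, 6, 7]


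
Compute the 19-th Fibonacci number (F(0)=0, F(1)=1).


F(n)=F(n-1)+F(n-2)
...F(17)=1597, F(18)=2584, F(19)=4181


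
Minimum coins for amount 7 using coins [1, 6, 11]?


dp[0]=0; dp[i]=1+min(dp[i-c] for c in coins)
...dp[2]=2, dp[3]=3, dp[4]=4, dp[5]=5, dp[6]=1, dp[7]=2
Minimum coins for 7 = 2


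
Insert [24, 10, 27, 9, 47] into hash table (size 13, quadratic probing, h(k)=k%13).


Insertions: 24->slot 11; 10->slot 10; 27->slot 1; 9->slot 9; 47->slot 8
Table: [None, 27, None, None, None, None, None, None, 47, 9, 10, 24, None]


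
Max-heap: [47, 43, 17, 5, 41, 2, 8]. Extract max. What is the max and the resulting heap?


Max = 47
Replace root with last, heapify down
Resulting heap: [43, 41, 17, 5, 8, 2]


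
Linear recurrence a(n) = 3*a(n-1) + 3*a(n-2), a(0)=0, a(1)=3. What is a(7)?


Build bottom-up:
...a(5)=513, a(6)=1944, a(7)=3*1944+3*513=7371


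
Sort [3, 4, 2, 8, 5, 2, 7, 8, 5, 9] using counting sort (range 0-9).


Count array: [0, 0, 2, 1, 1, 2, 0, 1, 2, 1]
Reconstruct: [2, 2, 3, 4, 5, 5, 7, 8, 8, 9]


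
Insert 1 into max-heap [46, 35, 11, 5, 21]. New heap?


Append 1: [46, 35, 11, 5, 21, 1]
Bubble up: no swaps needed
Result: [46, 35, 11, 5, 21, 1]


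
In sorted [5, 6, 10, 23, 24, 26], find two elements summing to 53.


Two pointers: lo=0, hi=5
No pair sums to 53


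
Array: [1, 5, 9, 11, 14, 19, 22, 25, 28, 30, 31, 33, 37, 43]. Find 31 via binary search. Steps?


Search for 31:
[0,13] mid=6 arr[6]=22
[7,13] mid=10 arr[10]=31
Total: 2 comparisons


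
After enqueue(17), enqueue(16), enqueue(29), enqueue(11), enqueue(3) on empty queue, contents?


enqueue(17) -> [17]
enqueue(16) -> [17, 16]
enqueue(29) -> [17, 16, 29]
enqueue(11) -> [17, 16, 29, 11]
enqueue(3) -> [17, 16, 29, 11, 3]
Final queue (front to back): [17, 16, 29, 11, 3]


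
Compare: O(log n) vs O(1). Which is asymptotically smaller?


constant grows slower than logarithmic
O(1) is asymptotically smaller; O(log n) grows faster


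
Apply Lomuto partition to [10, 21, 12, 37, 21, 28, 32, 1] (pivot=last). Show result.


Elements <= 1 go left of pivot.
Result: [1, 21, 12, 37, 21, 28, 32, 10], pivot at index 0


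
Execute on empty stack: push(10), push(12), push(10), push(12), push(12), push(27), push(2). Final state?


push(10) -> [10]
push(12) -> [10, 12]
push(10) -> [10, 12, 10]
push(12) -> [10, 12, 10, 12]
push(12) -> [10, 12, 10, 12, 12]
push(27) -> [10, 12, 10, 12, 12, 27]
push(2) -> [10, 12, 10, 12, 12, 27, 2]
Final stack (bottom to top): [10, 12, 10, 12, 12, 27, 2]


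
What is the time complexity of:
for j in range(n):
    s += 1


Per nesting level: O(n) = O(n)
Complexity: O(n)


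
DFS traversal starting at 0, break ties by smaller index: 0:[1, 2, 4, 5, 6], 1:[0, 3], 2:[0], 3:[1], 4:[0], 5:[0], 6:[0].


DFS stack-based: start with [0]
Visit order: [0, 1, 3, 2, 4, 5, 6]


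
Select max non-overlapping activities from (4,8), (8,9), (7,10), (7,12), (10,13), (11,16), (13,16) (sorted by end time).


Greedy: pick earliest-ending, then skip overlaps.
Selected (4 activities): [(4, 8), (8, 9), (10, 13), (13, 16)]
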